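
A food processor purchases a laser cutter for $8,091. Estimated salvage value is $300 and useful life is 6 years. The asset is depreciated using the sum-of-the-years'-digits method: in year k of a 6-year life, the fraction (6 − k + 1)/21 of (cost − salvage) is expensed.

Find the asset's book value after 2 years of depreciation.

$4,010

Depreciable base = $8,091 − $300 = $7,791.
Sum of the years' digits = 6+5+4+3+2+1 = 21.
Year 1: $7,791 × 6/21 = $2,226. Book value $5,865.
Year 2: $7,791 × 5/21 = $1,855. Book value $4,010.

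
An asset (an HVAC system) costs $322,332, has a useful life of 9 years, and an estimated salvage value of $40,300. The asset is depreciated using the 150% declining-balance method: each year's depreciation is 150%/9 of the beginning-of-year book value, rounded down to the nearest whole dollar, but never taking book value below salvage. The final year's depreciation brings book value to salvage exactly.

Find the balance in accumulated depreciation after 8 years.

$247,366

Depreciable base = $322,332 − $40,300 = $282,032.
Year 1: ⌊$322,332 × 150%/9⌋ = $53,722. Book value $268,610.
Year 2: ⌊$268,610 × 150%/9⌋ = $44,768. Book value $223,842.
Year 3: ⌊$223,842 × 150%/9⌋ = $37,307. Book value $186,535.
Year 4: ⌊$186,535 × 150%/9⌋ = $31,089. Book value $155,446.
Year 5: ⌊$155,446 × 150%/9⌋ = $25,907. Book value $129,539.
Year 6: ⌊$129,539 × 150%/9⌋ = $21,589. Book value $107,950.
Year 7: ⌊$107,950 × 150%/9⌋ = $17,991. Book value $89,959.
Year 8: ⌊$89,959 × 150%/9⌋ = $14,993. Book value $74,966.
Accumulated through year 8 = $322,332 − $74,966 = $247,366.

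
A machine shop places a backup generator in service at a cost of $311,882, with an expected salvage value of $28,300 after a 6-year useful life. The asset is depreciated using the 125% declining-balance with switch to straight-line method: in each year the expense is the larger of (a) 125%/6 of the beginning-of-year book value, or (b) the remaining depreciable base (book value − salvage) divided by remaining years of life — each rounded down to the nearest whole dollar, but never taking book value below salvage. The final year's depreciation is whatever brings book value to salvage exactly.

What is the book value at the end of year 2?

Depreciable base = $311,882 − $28,300 = $283,582.
Year 1: DB = ⌊$311,882 × 125%/6⌋ = $64,975; SL = ⌊$283,582/6⌋ = $47,263 → take DB $64,975. Book value $246,907.
Year 2: DB = ⌊$246,907 × 125%/6⌋ = $51,438; SL = ⌊$218,607/5⌋ = $43,721 → take DB $51,438. Book value $195,469.

$195,469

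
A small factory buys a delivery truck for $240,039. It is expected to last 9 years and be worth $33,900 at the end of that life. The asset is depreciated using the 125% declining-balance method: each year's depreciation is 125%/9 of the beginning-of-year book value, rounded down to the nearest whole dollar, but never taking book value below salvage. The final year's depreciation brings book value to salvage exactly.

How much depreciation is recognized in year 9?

$38,672

Depreciable base = $240,039 − $33,900 = $206,139.
Year 1: ⌊$240,039 × 125%/9⌋ = $33,338. Book value $206,701.
Year 2: ⌊$206,701 × 125%/9⌋ = $28,708. Book value $177,993.
Year 3: ⌊$177,993 × 125%/9⌋ = $24,721. Book value $153,272.
Year 4: ⌊$153,272 × 125%/9⌋ = $21,287. Book value $131,985.
Year 5: ⌊$131,985 × 125%/9⌋ = $18,331. Book value $113,654.
Year 6: ⌊$113,654 × 125%/9⌋ = $15,785. Book value $97,869.
Year 7: ⌊$97,869 × 125%/9⌋ = $13,592. Book value $84,277.
Year 8: ⌊$84,277 × 125%/9⌋ = $11,705. Book value $72,572.
Year 9 (final): $72,572 − $33,900 = $38,672. Book value $33,900.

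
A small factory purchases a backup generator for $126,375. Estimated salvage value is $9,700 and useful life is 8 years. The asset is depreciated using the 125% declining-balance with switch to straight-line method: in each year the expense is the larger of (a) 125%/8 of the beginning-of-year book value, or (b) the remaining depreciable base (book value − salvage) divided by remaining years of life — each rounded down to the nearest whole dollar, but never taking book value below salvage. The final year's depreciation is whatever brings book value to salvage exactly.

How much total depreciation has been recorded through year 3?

$50,463

Depreciable base = $126,375 − $9,700 = $116,675.
Year 1: DB = ⌊$126,375 × 125%/8⌋ = $19,746; SL = ⌊$116,675/8⌋ = $14,584 → take DB $19,746. Book value $106,629.
Year 2: DB = ⌊$106,629 × 125%/8⌋ = $16,660; SL = ⌊$96,929/7⌋ = $13,847 → take DB $16,660. Book value $89,969.
Year 3: DB = ⌊$89,969 × 125%/8⌋ = $14,057; SL = ⌊$80,269/6⌋ = $13,378 → take DB $14,057. Book value $75,912.
Accumulated through year 3 = $126,375 − $75,912 = $50,463.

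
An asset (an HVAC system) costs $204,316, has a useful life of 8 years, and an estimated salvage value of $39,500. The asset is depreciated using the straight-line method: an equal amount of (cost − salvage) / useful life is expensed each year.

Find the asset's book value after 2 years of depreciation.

$163,112

Depreciable base = $204,316 − $39,500 = $164,816.
Annual expense = $164,816 / 8 = $20,602.
End of year 1: book value $183,714.
End of year 2: book value $163,112.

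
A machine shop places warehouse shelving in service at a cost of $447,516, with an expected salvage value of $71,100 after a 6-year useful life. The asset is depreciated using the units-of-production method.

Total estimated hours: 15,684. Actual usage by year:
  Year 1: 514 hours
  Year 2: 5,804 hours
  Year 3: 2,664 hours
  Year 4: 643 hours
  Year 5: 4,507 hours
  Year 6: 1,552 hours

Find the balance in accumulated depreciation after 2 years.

Depreciable base = $447,516 − $71,100 = $376,416.
Rate = $376,416 / 15,684 hours = $24 per hour.
Year 1: 514 × $24 = $12,336. Book value $435,180.
Year 2: 5,804 × $24 = $139,296. Book value $295,884.
Accumulated through year 2 = $447,516 − $295,884 = $151,632.

$151,632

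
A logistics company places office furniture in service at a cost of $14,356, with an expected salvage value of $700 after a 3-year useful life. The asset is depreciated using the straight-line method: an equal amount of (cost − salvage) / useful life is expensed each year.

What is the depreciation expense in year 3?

$4,552

Depreciable base = $14,356 − $700 = $13,656.
Annual expense = $13,656 / 3 = $4,552.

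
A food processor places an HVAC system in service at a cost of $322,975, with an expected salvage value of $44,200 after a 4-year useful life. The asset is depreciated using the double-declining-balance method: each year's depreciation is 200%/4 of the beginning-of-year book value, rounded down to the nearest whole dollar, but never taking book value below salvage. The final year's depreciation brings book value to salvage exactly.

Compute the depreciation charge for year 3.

Depreciable base = $322,975 − $44,200 = $278,775.
Year 1: ⌊$322,975 × 200%/4⌋ = $161,487. Book value $161,488.
Year 2: ⌊$161,488 × 200%/4⌋ = $80,744. Book value $80,744.
Year 3: ⌊$80,744 × 200%/4⌋ = $40,372, capped at $36,544. Book value $44,200.

$36,544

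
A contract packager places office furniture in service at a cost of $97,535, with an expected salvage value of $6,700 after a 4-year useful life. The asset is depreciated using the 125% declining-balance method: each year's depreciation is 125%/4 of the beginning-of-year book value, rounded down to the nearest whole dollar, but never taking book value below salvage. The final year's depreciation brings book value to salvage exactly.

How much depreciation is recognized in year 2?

$20,955

Depreciable base = $97,535 − $6,700 = $90,835.
Year 1: ⌊$97,535 × 125%/4⌋ = $30,479. Book value $67,056.
Year 2: ⌊$67,056 × 125%/4⌋ = $20,955. Book value $46,101.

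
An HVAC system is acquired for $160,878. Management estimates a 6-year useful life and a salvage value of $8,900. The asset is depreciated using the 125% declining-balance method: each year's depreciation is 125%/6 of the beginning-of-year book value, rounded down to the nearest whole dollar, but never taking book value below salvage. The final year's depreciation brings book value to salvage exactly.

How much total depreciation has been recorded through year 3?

$81,055

Depreciable base = $160,878 − $8,900 = $151,978.
Year 1: ⌊$160,878 × 125%/6⌋ = $33,516. Book value $127,362.
Year 2: ⌊$127,362 × 125%/6⌋ = $26,533. Book value $100,829.
Year 3: ⌊$100,829 × 125%/6⌋ = $21,006. Book value $79,823.
Accumulated through year 3 = $160,878 − $79,823 = $81,055.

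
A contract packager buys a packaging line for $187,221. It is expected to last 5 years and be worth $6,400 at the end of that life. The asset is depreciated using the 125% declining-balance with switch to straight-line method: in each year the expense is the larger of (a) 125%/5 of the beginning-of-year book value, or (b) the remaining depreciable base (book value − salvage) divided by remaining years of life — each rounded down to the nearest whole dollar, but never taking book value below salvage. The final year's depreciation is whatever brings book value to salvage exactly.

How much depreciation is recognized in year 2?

$35,104

Depreciable base = $187,221 − $6,400 = $180,821.
Year 1: DB = ⌊$187,221 × 125%/5⌋ = $46,805; SL = ⌊$180,821/5⌋ = $36,164 → take DB $46,805. Book value $140,416.
Year 2: DB = ⌊$140,416 × 125%/5⌋ = $35,104; SL = ⌊$134,016/4⌋ = $33,504 → take DB $35,104. Book value $105,312.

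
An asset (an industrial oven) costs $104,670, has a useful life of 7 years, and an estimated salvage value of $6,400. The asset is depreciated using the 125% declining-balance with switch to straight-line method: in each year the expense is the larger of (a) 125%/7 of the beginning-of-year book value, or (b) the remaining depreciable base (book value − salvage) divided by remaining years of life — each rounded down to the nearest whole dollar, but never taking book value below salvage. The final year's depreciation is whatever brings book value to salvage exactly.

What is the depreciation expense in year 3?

$12,845

Depreciable base = $104,670 − $6,400 = $98,270.
Year 1: DB = ⌊$104,670 × 125%/7⌋ = $18,691; SL = ⌊$98,270/7⌋ = $14,038 → take DB $18,691. Book value $85,979.
Year 2: DB = ⌊$85,979 × 125%/7⌋ = $15,353; SL = ⌊$79,579/6⌋ = $13,263 → take DB $15,353. Book value $70,626.
Year 3: DB = ⌊$70,626 × 125%/7⌋ = $12,611; SL = ⌊$64,226/5⌋ = $12,845 → take SL $12,845. Book value $57,781.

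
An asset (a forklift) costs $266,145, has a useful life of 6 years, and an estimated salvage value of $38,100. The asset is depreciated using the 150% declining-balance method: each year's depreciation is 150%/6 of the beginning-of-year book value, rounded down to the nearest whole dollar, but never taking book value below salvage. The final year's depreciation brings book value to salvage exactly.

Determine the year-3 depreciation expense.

Depreciable base = $266,145 − $38,100 = $228,045.
Year 1: ⌊$266,145 × 150%/6⌋ = $66,536. Book value $199,609.
Year 2: ⌊$199,609 × 150%/6⌋ = $49,902. Book value $149,707.
Year 3: ⌊$149,707 × 150%/6⌋ = $37,426. Book value $112,281.

$37,426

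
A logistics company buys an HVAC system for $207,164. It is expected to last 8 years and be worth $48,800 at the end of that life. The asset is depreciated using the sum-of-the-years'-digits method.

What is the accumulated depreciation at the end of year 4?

Depreciable base = $207,164 − $48,800 = $158,364.
Sum of the years' digits = 8+7+6+5+4+3+2+1 = 36.
Year 1: $158,364 × 8/36 = $35,192. Book value $171,972.
Year 2: $158,364 × 7/36 = $30,793. Book value $141,179.
Year 3: $158,364 × 6/36 = $26,394. Book value $114,785.
Year 4: $158,364 × 5/36 = $21,995. Book value $92,790.
Accumulated through year 4 = $207,164 − $92,790 = $114,374.

$114,374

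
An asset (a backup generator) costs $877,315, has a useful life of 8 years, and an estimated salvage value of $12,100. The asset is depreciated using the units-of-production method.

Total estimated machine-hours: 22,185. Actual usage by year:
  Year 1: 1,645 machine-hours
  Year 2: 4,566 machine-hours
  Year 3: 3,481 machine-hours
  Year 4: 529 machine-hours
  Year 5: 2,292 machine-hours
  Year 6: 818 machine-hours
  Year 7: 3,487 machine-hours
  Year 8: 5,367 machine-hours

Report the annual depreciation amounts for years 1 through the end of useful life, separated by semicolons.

Depreciable base = $877,315 − $12,100 = $865,215.
Rate = $865,215 / 22,185 machine-hours = $39 per machine-hour.
Year 1: 1,645 × $39 = $64,155. Book value $813,160.
Year 2: 4,566 × $39 = $178,074. Book value $635,086.
Year 3: 3,481 × $39 = $135,759. Book value $499,327.
Year 4: 529 × $39 = $20,631. Book value $478,696.
Year 5: 2,292 × $39 = $89,388. Book value $389,308.
Year 6: 818 × $39 = $31,902. Book value $357,406.
Year 7: 3,487 × $39 = $135,993. Book value $221,413.
Year 8: 5,367 × $39 = $209,313. Book value $12,100.

$64,155; $178,074; $135,759; $20,631; $89,388; $31,902; $135,993; $209,313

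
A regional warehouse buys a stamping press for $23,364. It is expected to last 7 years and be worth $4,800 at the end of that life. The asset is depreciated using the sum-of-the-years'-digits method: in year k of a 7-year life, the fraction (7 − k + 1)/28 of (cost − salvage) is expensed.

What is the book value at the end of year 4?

Depreciable base = $23,364 − $4,800 = $18,564.
Sum of the years' digits = 7+6+5+4+3+2+1 = 28.
Year 1: $18,564 × 7/28 = $4,641. Book value $18,723.
Year 2: $18,564 × 6/28 = $3,978. Book value $14,745.
Year 3: $18,564 × 5/28 = $3,315. Book value $11,430.
Year 4: $18,564 × 4/28 = $2,652. Book value $8,778.

$8,778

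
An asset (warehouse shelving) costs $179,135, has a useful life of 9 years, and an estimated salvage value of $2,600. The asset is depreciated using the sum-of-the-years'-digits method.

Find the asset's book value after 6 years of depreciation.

Depreciable base = $179,135 − $2,600 = $176,535.
Sum of the years' digits = 9+8+7+6+5+4+3+2+1 = 45.
Year 1: $176,535 × 9/45 = $35,307. Book value $143,828.
Year 2: $176,535 × 8/45 = $31,384. Book value $112,444.
Year 3: $176,535 × 7/45 = $27,461. Book value $84,983.
Year 4: $176,535 × 6/45 = $23,538. Book value $61,445.
Year 5: $176,535 × 5/45 = $19,615. Book value $41,830.
Year 6: $176,535 × 4/45 = $15,692. Book value $26,138.

$26,138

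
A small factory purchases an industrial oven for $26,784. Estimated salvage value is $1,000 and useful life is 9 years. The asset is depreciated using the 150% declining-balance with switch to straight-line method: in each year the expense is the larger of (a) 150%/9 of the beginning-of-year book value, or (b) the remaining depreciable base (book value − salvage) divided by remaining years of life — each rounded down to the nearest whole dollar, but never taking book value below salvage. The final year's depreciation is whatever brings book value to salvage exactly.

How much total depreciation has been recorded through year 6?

Depreciable base = $26,784 − $1,000 = $25,784.
Year 1: DB = ⌊$26,784 × 150%/9⌋ = $4,464; SL = ⌊$25,784/9⌋ = $2,864 → take DB $4,464. Book value $22,320.
Year 2: DB = ⌊$22,320 × 150%/9⌋ = $3,720; SL = ⌊$21,320/8⌋ = $2,665 → take DB $3,720. Book value $18,600.
Year 3: DB = ⌊$18,600 × 150%/9⌋ = $3,100; SL = ⌊$17,600/7⌋ = $2,514 → take DB $3,100. Book value $15,500.
Year 4: DB = ⌊$15,500 × 150%/9⌋ = $2,583; SL = ⌊$14,500/6⌋ = $2,416 → take DB $2,583. Book value $12,917.
Year 5: DB = ⌊$12,917 × 150%/9⌋ = $2,152; SL = ⌊$11,917/5⌋ = $2,383 → take SL $2,383. Book value $10,534.
Year 6: DB = ⌊$10,534 × 150%/9⌋ = $1,755; SL = ⌊$9,534/4⌋ = $2,383 → take SL $2,383. Book value $8,151.
Accumulated through year 6 = $26,784 − $8,151 = $18,633.

$18,633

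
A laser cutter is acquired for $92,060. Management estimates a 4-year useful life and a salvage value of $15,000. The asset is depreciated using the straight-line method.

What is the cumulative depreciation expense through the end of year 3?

Depreciable base = $92,060 − $15,000 = $77,060.
Annual expense = $77,060 / 4 = $19,265.
End of year 1: book value $72,795.
End of year 2: book value $53,530.
End of year 3: book value $34,265.
Accumulated through year 3 = $92,060 − $34,265 = $57,795.

$57,795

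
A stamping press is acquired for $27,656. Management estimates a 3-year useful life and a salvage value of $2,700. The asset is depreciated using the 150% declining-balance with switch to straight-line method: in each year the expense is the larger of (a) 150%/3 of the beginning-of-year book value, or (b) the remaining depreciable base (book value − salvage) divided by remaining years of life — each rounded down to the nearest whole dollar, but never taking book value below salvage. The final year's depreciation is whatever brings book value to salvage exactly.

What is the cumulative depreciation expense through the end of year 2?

Depreciable base = $27,656 − $2,700 = $24,956.
Year 1: DB = ⌊$27,656 × 150%/3⌋ = $13,828; SL = ⌊$24,956/3⌋ = $8,318 → take DB $13,828. Book value $13,828.
Year 2: DB = ⌊$13,828 × 150%/3⌋ = $6,914; SL = ⌊$11,128/2⌋ = $5,564 → take DB $6,914. Book value $6,914.
Accumulated through year 2 = $27,656 − $6,914 = $20,742.

$20,742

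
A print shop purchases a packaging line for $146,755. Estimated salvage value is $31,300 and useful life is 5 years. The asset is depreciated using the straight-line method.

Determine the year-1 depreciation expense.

$23,091

Depreciable base = $146,755 − $31,300 = $115,455.
Annual expense = $115,455 / 5 = $23,091.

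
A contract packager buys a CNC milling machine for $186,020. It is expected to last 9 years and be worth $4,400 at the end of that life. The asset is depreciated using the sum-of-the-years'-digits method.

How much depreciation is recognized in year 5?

$20,180

Depreciable base = $186,020 − $4,400 = $181,620.
Sum of the years' digits = 9+8+7+6+5+4+3+2+1 = 45.
Year 1: $181,620 × 9/45 = $36,324. Book value $149,696.
Year 2: $181,620 × 8/45 = $32,288. Book value $117,408.
Year 3: $181,620 × 7/45 = $28,252. Book value $89,156.
Year 4: $181,620 × 6/45 = $24,216. Book value $64,940.
Year 5: $181,620 × 5/45 = $20,180. Book value $44,760.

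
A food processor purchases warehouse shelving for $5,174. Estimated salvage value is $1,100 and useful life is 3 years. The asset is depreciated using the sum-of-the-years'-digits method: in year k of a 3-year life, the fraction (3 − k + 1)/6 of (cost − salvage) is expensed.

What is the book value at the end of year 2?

$1,779

Depreciable base = $5,174 − $1,100 = $4,074.
Sum of the years' digits = 3+2+1 = 6.
Year 1: $4,074 × 3/6 = $2,037. Book value $3,137.
Year 2: $4,074 × 2/6 = $1,358. Book value $1,779.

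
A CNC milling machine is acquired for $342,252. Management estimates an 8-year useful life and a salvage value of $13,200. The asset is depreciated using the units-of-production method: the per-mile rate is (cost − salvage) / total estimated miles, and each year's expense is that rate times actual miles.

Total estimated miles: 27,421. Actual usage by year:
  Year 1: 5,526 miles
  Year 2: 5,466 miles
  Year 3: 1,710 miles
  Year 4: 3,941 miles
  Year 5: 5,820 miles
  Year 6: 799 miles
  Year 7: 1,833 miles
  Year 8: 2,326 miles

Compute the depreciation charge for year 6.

$9,588

Depreciable base = $342,252 − $13,200 = $329,052.
Rate = $329,052 / 27,421 miles = $12 per mile.
Year 1: 5,526 × $12 = $66,312. Book value $275,940.
Year 2: 5,466 × $12 = $65,592. Book value $210,348.
Year 3: 1,710 × $12 = $20,520. Book value $189,828.
Year 4: 3,941 × $12 = $47,292. Book value $142,536.
Year 5: 5,820 × $12 = $69,840. Book value $72,696.
Year 6: 799 × $12 = $9,588. Book value $63,108.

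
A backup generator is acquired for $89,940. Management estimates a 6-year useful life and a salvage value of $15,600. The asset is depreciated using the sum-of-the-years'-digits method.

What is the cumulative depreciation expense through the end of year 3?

Depreciable base = $89,940 − $15,600 = $74,340.
Sum of the years' digits = 6+5+4+3+2+1 = 21.
Year 1: $74,340 × 6/21 = $21,240. Book value $68,700.
Year 2: $74,340 × 5/21 = $17,700. Book value $51,000.
Year 3: $74,340 × 4/21 = $14,160. Book value $36,840.
Accumulated through year 3 = $89,940 − $36,840 = $53,100.

$53,100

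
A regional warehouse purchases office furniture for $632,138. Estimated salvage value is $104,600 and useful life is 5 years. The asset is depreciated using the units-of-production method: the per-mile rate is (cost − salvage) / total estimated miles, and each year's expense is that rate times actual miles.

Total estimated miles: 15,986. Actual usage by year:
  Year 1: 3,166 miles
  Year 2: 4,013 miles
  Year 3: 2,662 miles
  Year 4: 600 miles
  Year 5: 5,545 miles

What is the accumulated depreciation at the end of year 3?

$324,753

Depreciable base = $632,138 − $104,600 = $527,538.
Rate = $527,538 / 15,986 miles = $33 per mile.
Year 1: 3,166 × $33 = $104,478. Book value $527,660.
Year 2: 4,013 × $33 = $132,429. Book value $395,231.
Year 3: 2,662 × $33 = $87,846. Book value $307,385.
Accumulated through year 3 = $632,138 − $307,385 = $324,753.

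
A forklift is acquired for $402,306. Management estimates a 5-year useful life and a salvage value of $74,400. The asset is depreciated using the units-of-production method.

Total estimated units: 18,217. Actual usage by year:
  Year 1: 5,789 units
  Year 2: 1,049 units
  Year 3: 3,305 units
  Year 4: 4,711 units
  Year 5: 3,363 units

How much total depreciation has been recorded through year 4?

Depreciable base = $402,306 − $74,400 = $327,906.
Rate = $327,906 / 18,217 units = $18 per unit.
Year 1: 5,789 × $18 = $104,202. Book value $298,104.
Year 2: 1,049 × $18 = $18,882. Book value $279,222.
Year 3: 3,305 × $18 = $59,490. Book value $219,732.
Year 4: 4,711 × $18 = $84,798. Book value $134,934.
Accumulated through year 4 = $402,306 − $134,934 = $267,372.

$267,372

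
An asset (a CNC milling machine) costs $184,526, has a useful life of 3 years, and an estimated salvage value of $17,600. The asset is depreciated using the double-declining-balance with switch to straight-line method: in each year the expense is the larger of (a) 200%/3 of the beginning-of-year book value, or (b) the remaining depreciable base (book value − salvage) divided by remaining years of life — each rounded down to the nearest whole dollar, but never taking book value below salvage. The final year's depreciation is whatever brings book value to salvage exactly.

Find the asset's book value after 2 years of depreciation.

$20,503

Depreciable base = $184,526 − $17,600 = $166,926.
Year 1: DB = ⌊$184,526 × 200%/3⌋ = $123,017; SL = ⌊$166,926/3⌋ = $55,642 → take DB $123,017. Book value $61,509.
Year 2: DB = ⌊$61,509 × 200%/3⌋ = $41,006; SL = ⌊$43,909/2⌋ = $21,954 → take DB $41,006. Book value $20,503.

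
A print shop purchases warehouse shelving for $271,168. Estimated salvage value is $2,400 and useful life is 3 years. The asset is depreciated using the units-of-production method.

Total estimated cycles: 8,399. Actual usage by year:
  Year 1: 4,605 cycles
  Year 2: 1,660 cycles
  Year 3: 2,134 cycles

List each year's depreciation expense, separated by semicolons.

Depreciable base = $271,168 − $2,400 = $268,768.
Rate = $268,768 / 8,399 cycles = $32 per cycle.
Year 1: 4,605 × $32 = $147,360. Book value $123,808.
Year 2: 1,660 × $32 = $53,120. Book value $70,688.
Year 3: 2,134 × $32 = $68,288. Book value $2,400.

$147,360; $53,120; $68,288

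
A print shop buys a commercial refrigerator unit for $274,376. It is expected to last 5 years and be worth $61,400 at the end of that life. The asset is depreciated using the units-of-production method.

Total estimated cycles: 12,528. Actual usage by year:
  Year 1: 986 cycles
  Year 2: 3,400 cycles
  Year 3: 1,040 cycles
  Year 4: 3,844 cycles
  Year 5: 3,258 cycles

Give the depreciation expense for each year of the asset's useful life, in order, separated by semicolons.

$16,762; $57,800; $17,680; $65,348; $55,386

Depreciable base = $274,376 − $61,400 = $212,976.
Rate = $212,976 / 12,528 cycles = $17 per cycle.
Year 1: 986 × $17 = $16,762. Book value $257,614.
Year 2: 3,400 × $17 = $57,800. Book value $199,814.
Year 3: 1,040 × $17 = $17,680. Book value $182,134.
Year 4: 3,844 × $17 = $65,348. Book value $116,786.
Year 5: 3,258 × $17 = $55,386. Book value $61,400.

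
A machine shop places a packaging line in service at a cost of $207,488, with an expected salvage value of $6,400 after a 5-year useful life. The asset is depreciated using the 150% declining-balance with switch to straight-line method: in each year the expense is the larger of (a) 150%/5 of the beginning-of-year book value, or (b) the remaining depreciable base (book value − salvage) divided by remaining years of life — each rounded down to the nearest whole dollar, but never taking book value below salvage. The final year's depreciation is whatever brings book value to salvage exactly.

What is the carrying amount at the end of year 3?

$69,914

Depreciable base = $207,488 − $6,400 = $201,088.
Year 1: DB = ⌊$207,488 × 150%/5⌋ = $62,246; SL = ⌊$201,088/5⌋ = $40,217 → take DB $62,246. Book value $145,242.
Year 2: DB = ⌊$145,242 × 150%/5⌋ = $43,572; SL = ⌊$138,842/4⌋ = $34,710 → take DB $43,572. Book value $101,670.
Year 3: DB = ⌊$101,670 × 150%/5⌋ = $30,501; SL = ⌊$95,270/3⌋ = $31,756 → take SL $31,756. Book value $69,914.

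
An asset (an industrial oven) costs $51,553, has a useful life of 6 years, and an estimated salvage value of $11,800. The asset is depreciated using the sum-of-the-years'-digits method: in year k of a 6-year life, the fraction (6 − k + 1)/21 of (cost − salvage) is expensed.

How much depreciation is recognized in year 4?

$5,679

Depreciable base = $51,553 − $11,800 = $39,753.
Sum of the years' digits = 6+5+4+3+2+1 = 21.
Year 1: $39,753 × 6/21 = $11,358. Book value $40,195.
Year 2: $39,753 × 5/21 = $9,465. Book value $30,730.
Year 3: $39,753 × 4/21 = $7,572. Book value $23,158.
Year 4: $39,753 × 3/21 = $5,679. Book value $17,479.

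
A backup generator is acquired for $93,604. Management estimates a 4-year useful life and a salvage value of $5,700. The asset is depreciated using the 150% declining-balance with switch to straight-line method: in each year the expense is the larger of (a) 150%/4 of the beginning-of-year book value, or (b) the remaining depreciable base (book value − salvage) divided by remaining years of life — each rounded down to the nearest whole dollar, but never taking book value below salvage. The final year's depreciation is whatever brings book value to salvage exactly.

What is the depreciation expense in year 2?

Depreciable base = $93,604 − $5,700 = $87,904.
Year 1: DB = ⌊$93,604 × 150%/4⌋ = $35,101; SL = ⌊$87,904/4⌋ = $21,976 → take DB $35,101. Book value $58,503.
Year 2: DB = ⌊$58,503 × 150%/4⌋ = $21,938; SL = ⌊$52,803/3⌋ = $17,601 → take DB $21,938. Book value $36,565.

$21,938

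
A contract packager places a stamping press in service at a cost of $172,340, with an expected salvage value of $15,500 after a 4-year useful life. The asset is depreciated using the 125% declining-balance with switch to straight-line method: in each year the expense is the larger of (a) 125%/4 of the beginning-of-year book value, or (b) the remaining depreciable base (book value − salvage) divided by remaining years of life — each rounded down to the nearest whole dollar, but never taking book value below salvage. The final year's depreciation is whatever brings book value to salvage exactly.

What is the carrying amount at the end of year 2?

$81,458

Depreciable base = $172,340 − $15,500 = $156,840.
Year 1: DB = ⌊$172,340 × 125%/4⌋ = $53,856; SL = ⌊$156,840/4⌋ = $39,210 → take DB $53,856. Book value $118,484.
Year 2: DB = ⌊$118,484 × 125%/4⌋ = $37,026; SL = ⌊$102,984/3⌋ = $34,328 → take DB $37,026. Book value $81,458.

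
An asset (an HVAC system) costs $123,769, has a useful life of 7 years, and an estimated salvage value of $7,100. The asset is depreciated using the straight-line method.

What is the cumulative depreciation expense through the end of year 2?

Depreciable base = $123,769 − $7,100 = $116,669.
Annual expense = $116,669 / 7 = $16,667.
End of year 1: book value $107,102.
End of year 2: book value $90,435.
Accumulated through year 2 = $123,769 − $90,435 = $33,334.

$33,334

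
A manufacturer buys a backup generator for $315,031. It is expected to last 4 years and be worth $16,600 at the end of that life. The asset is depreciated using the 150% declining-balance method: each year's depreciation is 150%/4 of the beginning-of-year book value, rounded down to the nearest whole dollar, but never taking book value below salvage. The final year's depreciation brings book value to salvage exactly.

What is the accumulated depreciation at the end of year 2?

$191,971

Depreciable base = $315,031 − $16,600 = $298,431.
Year 1: ⌊$315,031 × 150%/4⌋ = $118,136. Book value $196,895.
Year 2: ⌊$196,895 × 150%/4⌋ = $73,835. Book value $123,060.
Accumulated through year 2 = $315,031 − $123,060 = $191,971.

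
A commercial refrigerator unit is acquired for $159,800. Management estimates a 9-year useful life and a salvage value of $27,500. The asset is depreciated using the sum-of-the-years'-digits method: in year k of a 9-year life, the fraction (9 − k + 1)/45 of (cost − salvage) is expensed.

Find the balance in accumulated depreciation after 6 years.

Depreciable base = $159,800 − $27,500 = $132,300.
Sum of the years' digits = 9+8+7+6+5+4+3+2+1 = 45.
Year 1: $132,300 × 9/45 = $26,460. Book value $133,340.
Year 2: $132,300 × 8/45 = $23,520. Book value $109,820.
Year 3: $132,300 × 7/45 = $20,580. Book value $89,240.
Year 4: $132,300 × 6/45 = $17,640. Book value $71,600.
Year 5: $132,300 × 5/45 = $14,700. Book value $56,900.
Year 6: $132,300 × 4/45 = $11,760. Book value $45,140.
Accumulated through year 6 = $159,800 − $45,140 = $114,660.

$114,660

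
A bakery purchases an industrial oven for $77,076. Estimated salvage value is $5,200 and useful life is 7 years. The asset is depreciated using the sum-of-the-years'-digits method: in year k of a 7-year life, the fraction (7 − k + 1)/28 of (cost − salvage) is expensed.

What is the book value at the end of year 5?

$12,901

Depreciable base = $77,076 − $5,200 = $71,876.
Sum of the years' digits = 7+6+5+4+3+2+1 = 28.
Year 1: $71,876 × 7/28 = $17,969. Book value $59,107.
Year 2: $71,876 × 6/28 = $15,402. Book value $43,705.
Year 3: $71,876 × 5/28 = $12,835. Book value $30,870.
Year 4: $71,876 × 4/28 = $10,268. Book value $20,602.
Year 5: $71,876 × 3/28 = $7,701. Book value $12,901.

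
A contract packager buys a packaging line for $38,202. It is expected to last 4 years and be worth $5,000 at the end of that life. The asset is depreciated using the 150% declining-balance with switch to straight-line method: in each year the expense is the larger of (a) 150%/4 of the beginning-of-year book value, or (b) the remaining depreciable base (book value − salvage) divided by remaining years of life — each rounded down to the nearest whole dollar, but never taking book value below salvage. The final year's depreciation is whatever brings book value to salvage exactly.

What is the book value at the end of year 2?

$14,924

Depreciable base = $38,202 − $5,000 = $33,202.
Year 1: DB = ⌊$38,202 × 150%/4⌋ = $14,325; SL = ⌊$33,202/4⌋ = $8,300 → take DB $14,325. Book value $23,877.
Year 2: DB = ⌊$23,877 × 150%/4⌋ = $8,953; SL = ⌊$18,877/3⌋ = $6,292 → take DB $8,953. Book value $14,924.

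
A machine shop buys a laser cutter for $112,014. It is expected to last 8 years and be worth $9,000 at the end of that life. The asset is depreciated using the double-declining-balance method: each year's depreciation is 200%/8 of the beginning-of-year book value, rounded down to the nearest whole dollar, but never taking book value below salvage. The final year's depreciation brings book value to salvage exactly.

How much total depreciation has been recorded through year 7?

$97,060

Depreciable base = $112,014 − $9,000 = $103,014.
Year 1: ⌊$112,014 × 200%/8⌋ = $28,003. Book value $84,011.
Year 2: ⌊$84,011 × 200%/8⌋ = $21,002. Book value $63,009.
Year 3: ⌊$63,009 × 200%/8⌋ = $15,752. Book value $47,257.
Year 4: ⌊$47,257 × 200%/8⌋ = $11,814. Book value $35,443.
Year 5: ⌊$35,443 × 200%/8⌋ = $8,860. Book value $26,583.
Year 6: ⌊$26,583 × 200%/8⌋ = $6,645. Book value $19,938.
Year 7: ⌊$19,938 × 200%/8⌋ = $4,984. Book value $14,954.
Accumulated through year 7 = $112,014 − $14,954 = $97,060.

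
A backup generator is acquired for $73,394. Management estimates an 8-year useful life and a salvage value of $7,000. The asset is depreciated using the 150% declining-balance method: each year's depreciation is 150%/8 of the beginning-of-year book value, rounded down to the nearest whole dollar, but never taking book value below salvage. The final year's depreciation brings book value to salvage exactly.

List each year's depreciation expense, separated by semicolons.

Depreciable base = $73,394 − $7,000 = $66,394.
Year 1: ⌊$73,394 × 150%/8⌋ = $13,761. Book value $59,633.
Year 2: ⌊$59,633 × 150%/8⌋ = $11,181. Book value $48,452.
Year 3: ⌊$48,452 × 150%/8⌋ = $9,084. Book value $39,368.
Year 4: ⌊$39,368 × 150%/8⌋ = $7,381. Book value $31,987.
Year 5: ⌊$31,987 × 150%/8⌋ = $5,997. Book value $25,990.
Year 6: ⌊$25,990 × 150%/8⌋ = $4,873. Book value $21,117.
Year 7: ⌊$21,117 × 150%/8⌋ = $3,959. Book value $17,158.
Year 8 (final): $17,158 − $7,000 = $10,158. Book value $7,000.

$13,761; $11,181; $9,084; $7,381; $5,997; $4,873; $3,959; $10,158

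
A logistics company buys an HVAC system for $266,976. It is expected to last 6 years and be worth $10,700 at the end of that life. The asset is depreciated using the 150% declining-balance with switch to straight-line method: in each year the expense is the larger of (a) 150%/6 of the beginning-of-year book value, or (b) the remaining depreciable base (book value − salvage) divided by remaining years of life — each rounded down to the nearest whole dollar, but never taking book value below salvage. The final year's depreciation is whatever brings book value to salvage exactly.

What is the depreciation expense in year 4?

$33,977

Depreciable base = $266,976 − $10,700 = $256,276.
Year 1: DB = ⌊$266,976 × 150%/6⌋ = $66,744; SL = ⌊$256,276/6⌋ = $42,712 → take DB $66,744. Book value $200,232.
Year 2: DB = ⌊$200,232 × 150%/6⌋ = $50,058; SL = ⌊$189,532/5⌋ = $37,906 → take DB $50,058. Book value $150,174.
Year 3: DB = ⌊$150,174 × 150%/6⌋ = $37,543; SL = ⌊$139,474/4⌋ = $34,868 → take DB $37,543. Book value $112,631.
Year 4: DB = ⌊$112,631 × 150%/6⌋ = $28,157; SL = ⌊$101,931/3⌋ = $33,977 → take SL $33,977. Book value $78,654.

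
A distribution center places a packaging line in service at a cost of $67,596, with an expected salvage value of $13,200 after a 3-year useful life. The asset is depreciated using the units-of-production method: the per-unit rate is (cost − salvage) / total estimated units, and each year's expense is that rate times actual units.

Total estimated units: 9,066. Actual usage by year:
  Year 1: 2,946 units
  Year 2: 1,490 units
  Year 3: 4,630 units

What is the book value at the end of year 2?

$40,980

Depreciable base = $67,596 − $13,200 = $54,396.
Rate = $54,396 / 9,066 units = $6 per unit.
Year 1: 2,946 × $6 = $17,676. Book value $49,920.
Year 2: 1,490 × $6 = $8,940. Book value $40,980.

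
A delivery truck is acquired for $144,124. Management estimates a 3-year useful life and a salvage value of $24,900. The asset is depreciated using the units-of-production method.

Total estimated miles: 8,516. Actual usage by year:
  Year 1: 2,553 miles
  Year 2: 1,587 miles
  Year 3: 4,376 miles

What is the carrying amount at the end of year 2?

Depreciable base = $144,124 − $24,900 = $119,224.
Rate = $119,224 / 8,516 miles = $14 per mile.
Year 1: 2,553 × $14 = $35,742. Book value $108,382.
Year 2: 1,587 × $14 = $22,218. Book value $86,164.

$86,164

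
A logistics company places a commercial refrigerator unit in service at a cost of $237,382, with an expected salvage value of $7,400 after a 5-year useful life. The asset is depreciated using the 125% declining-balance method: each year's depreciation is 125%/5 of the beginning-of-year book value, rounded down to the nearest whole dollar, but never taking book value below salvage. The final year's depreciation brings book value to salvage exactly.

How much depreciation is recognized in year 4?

Depreciable base = $237,382 − $7,400 = $229,982.
Year 1: ⌊$237,382 × 125%/5⌋ = $59,345. Book value $178,037.
Year 2: ⌊$178,037 × 125%/5⌋ = $44,509. Book value $133,528.
Year 3: ⌊$133,528 × 125%/5⌋ = $33,382. Book value $100,146.
Year 4: ⌊$100,146 × 125%/5⌋ = $25,036. Book value $75,110.

$25,036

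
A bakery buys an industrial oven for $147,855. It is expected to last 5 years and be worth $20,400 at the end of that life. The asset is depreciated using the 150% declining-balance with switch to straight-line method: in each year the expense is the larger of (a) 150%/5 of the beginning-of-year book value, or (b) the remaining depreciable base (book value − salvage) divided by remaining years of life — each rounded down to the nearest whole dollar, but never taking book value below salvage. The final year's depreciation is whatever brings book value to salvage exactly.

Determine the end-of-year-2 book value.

$72,450

Depreciable base = $147,855 − $20,400 = $127,455.
Year 1: DB = ⌊$147,855 × 150%/5⌋ = $44,356; SL = ⌊$127,455/5⌋ = $25,491 → take DB $44,356. Book value $103,499.
Year 2: DB = ⌊$103,499 × 150%/5⌋ = $31,049; SL = ⌊$83,099/4⌋ = $20,774 → take DB $31,049. Book value $72,450.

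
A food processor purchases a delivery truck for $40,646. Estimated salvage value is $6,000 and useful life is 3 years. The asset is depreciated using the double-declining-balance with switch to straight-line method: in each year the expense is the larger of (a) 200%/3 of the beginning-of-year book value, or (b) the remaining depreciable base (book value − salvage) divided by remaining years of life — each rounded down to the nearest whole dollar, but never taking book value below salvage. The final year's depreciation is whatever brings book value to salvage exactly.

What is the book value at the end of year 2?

Depreciable base = $40,646 − $6,000 = $34,646.
Year 1: DB = ⌊$40,646 × 200%/3⌋ = $27,097; SL = ⌊$34,646/3⌋ = $11,548 → take DB $27,097. Book value $13,549.
Year 2: DB = ⌊$13,549 × 200%/3⌋ = $9,032; SL = ⌊$7,549/2⌋ = $3,774 → take DB $9,032, capped at $7,549. Book value $6,000.

$6,000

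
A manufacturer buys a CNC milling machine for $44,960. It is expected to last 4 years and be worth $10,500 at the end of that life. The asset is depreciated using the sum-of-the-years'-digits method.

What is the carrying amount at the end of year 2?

$20,838

Depreciable base = $44,960 − $10,500 = $34,460.
Sum of the years' digits = 4+3+2+1 = 10.
Year 1: $34,460 × 4/10 = $13,784. Book value $31,176.
Year 2: $34,460 × 3/10 = $10,338. Book value $20,838.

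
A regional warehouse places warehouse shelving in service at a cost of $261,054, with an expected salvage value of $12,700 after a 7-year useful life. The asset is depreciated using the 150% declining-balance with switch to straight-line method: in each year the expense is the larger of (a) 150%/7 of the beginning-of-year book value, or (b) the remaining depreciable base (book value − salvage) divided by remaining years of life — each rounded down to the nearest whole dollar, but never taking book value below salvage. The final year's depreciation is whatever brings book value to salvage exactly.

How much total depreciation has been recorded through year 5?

Depreciable base = $261,054 − $12,700 = $248,354.
Year 1: DB = ⌊$261,054 × 150%/7⌋ = $55,940; SL = ⌊$248,354/7⌋ = $35,479 → take DB $55,940. Book value $205,114.
Year 2: DB = ⌊$205,114 × 150%/7⌋ = $43,953; SL = ⌊$192,414/6⌋ = $32,069 → take DB $43,953. Book value $161,161.
Year 3: DB = ⌊$161,161 × 150%/7⌋ = $34,534; SL = ⌊$148,461/5⌋ = $29,692 → take DB $34,534. Book value $126,627.
Year 4: DB = ⌊$126,627 × 150%/7⌋ = $27,134; SL = ⌊$113,927/4⌋ = $28,481 → take SL $28,481. Book value $98,146.
Year 5: DB = ⌊$98,146 × 150%/7⌋ = $21,031; SL = ⌊$85,446/3⌋ = $28,482 → take SL $28,482. Book value $69,664.
Accumulated through year 5 = $261,054 − $69,664 = $191,390.

$191,390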